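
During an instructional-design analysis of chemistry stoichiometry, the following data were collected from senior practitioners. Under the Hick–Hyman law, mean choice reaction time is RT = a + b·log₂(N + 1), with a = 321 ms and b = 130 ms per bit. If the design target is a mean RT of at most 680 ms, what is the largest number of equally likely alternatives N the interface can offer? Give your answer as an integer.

5

Set 321 + 130·log₂(N + 1) ≤ 680.
log₂(N + 1) ≤ (680 − 321) / 130 = 2.7615.
N + 1 ≤ 2^2.7615 = 6.7810.
N ≤ 5.7810, so the largest integer N is 5.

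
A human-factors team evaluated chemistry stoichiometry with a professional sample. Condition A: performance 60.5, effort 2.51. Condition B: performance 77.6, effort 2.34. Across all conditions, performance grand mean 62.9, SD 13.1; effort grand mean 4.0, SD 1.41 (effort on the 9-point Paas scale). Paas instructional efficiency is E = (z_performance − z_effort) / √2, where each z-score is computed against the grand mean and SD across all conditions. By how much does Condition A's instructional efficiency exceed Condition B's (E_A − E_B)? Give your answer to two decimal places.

-1.01

Condition A: z_P = (60.5 − 62.9)/13.1 = -0.1832; z_E = (2.51 − 4.0)/1.41 = -1.0567; E_A = (-0.1832 − (-1.0567))/√2 = 0.6177.
Condition B: z_P = (77.6 − 62.9)/13.1 = 1.1221; z_E = (2.34 − 4.0)/1.41 = -1.1773; E_B = (1.1221 − (-1.1773))/√2 = 1.6259.
E_A − E_B = 0.6177 − 1.6259 = -1.0082 ≈ -1.01.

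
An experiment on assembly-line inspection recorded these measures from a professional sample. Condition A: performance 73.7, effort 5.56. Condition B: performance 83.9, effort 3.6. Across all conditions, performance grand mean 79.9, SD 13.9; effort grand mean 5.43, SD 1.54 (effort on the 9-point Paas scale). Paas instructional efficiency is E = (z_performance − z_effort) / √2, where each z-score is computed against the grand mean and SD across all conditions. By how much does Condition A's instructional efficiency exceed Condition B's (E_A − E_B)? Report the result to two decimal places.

Condition A: z_P = (73.7 − 79.9)/13.9 = -0.4460; z_E = (5.56 − 5.43)/1.54 = 0.0844; E_A = (-0.4460 − 0.0844)/√2 = -0.3750.
Condition B: z_P = (83.9 − 79.9)/13.9 = 0.2878; z_E = (3.6 − 5.43)/1.54 = -1.1883; E_B = (0.2878 − (-1.1883))/√2 = 1.0438.
E_A − E_B = -0.3750 − 1.0438 = -1.4188 ≈ -1.42.

-1.42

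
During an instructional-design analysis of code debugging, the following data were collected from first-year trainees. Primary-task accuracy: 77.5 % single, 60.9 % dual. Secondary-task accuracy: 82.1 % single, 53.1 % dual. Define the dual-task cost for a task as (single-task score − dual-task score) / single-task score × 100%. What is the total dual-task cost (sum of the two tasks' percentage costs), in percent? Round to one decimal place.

Primary cost = (77.5 − 60.9) / 77.5 × 100% = 21.4194%.
Secondary cost = (82.1 − 53.1) / 82.1 × 100% = 35.3228%.
Total = 21.4194% + 35.3228% = 56.7422% ≈ 56.7%.

56.7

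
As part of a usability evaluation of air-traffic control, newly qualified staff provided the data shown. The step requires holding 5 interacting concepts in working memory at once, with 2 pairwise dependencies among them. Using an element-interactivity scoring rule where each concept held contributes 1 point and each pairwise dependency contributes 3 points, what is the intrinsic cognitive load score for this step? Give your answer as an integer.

11

Element contribution: 5 × 1 = 5.
Interaction contribution: 2 × 3 = 6.
Intrinsic load = 5 + 6 = 11.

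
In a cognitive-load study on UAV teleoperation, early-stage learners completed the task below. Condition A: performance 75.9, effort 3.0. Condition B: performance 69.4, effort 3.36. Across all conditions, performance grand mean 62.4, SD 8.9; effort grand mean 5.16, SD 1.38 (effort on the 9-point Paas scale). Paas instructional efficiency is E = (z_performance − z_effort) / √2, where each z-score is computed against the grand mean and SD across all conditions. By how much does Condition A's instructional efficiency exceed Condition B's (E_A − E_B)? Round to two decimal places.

Condition A: z_P = (75.9 − 62.4)/8.9 = 1.5169; z_E = (3.0 − 5.16)/1.38 = -1.5652; E_A = (1.5169 − (-1.5652))/√2 = 2.1794.
Condition B: z_P = (69.4 − 62.4)/8.9 = 0.7865; z_E = (3.36 − 5.16)/1.38 = -1.3043; E_B = (0.7865 − (-1.3043))/√2 = 1.4784.
E_A − E_B = 2.1794 − 1.4784 = 0.7010 ≈ 0.70.

0.70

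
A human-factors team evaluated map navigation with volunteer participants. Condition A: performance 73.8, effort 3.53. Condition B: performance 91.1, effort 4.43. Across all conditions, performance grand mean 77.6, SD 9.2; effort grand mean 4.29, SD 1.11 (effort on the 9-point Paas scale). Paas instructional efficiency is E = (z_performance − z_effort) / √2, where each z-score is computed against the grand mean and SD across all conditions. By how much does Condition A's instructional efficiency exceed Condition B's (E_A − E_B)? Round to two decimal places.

-0.76

Condition A: z_P = (73.8 − 77.6)/9.2 = -0.4130; z_E = (3.53 − 4.29)/1.11 = -0.6847; E_A = (-0.4130 − (-0.6847))/√2 = 0.1921.
Condition B: z_P = (91.1 − 77.6)/9.2 = 1.4674; z_E = (4.43 − 4.29)/1.11 = 0.1261; E_B = (1.4674 − 0.1261)/√2 = 0.9484.
E_A − E_B = 0.1921 − 0.9484 = -0.7563 ≈ -0.76.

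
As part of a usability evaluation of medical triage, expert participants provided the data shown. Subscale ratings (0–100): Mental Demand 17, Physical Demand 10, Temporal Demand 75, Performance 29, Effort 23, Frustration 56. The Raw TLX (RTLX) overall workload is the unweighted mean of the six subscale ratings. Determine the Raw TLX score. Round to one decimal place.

35.0

Sum of ratings = 17 + 10 + 75 + 29 + 23 + 56 = 210.
RTLX = 210 / 6 = 35.0000 ≈ 35.0.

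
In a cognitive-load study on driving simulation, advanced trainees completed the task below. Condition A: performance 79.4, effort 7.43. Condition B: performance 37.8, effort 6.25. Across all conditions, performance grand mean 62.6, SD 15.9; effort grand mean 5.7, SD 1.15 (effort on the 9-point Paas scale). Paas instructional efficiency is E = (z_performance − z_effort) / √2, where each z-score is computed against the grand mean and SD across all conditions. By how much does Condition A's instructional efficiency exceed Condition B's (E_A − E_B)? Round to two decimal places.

Condition A: z_P = (79.4 − 62.6)/15.9 = 1.0566; z_E = (7.43 − 5.7)/1.15 = 1.5043; E_A = (1.0566 − 1.5043)/√2 = -0.3166.
Condition B: z_P = (37.8 − 62.6)/15.9 = -1.5597; z_E = (6.25 − 5.7)/1.15 = 0.4783; E_B = (-1.5597 − 0.4783)/√2 = -1.4411.
E_A − E_B = -0.3166 − (-1.4411) = 1.1245 ≈ 1.12.

1.12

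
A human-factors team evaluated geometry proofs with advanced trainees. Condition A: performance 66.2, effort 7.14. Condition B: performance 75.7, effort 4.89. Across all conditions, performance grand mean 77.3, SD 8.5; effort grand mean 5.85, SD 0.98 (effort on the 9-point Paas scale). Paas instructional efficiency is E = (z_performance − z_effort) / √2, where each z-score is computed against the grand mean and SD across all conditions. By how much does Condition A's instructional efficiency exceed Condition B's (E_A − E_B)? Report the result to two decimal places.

Condition A: z_P = (66.2 − 77.3)/8.5 = -1.3059; z_E = (7.14 − 5.85)/0.98 = 1.3163; E_A = (-1.3059 − 1.3163)/√2 = -1.8542.
Condition B: z_P = (75.7 − 77.3)/8.5 = -0.1882; z_E = (4.89 − 5.85)/0.98 = -0.9796; E_B = (-0.1882 − (-0.9796))/√2 = 0.5596.
E_A − E_B = -1.8542 − 0.5596 = -2.4138 ≈ -2.41.

-2.41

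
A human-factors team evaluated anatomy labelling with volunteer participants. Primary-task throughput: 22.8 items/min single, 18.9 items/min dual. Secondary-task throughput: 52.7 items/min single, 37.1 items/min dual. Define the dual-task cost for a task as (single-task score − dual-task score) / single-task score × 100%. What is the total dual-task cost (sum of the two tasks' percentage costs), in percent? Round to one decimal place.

46.7

Primary cost = (22.8 − 18.9) / 22.8 × 100% = 17.1053%.
Secondary cost = (52.7 − 37.1) / 52.7 × 100% = 29.6015%.
Total = 17.1053% + 29.6015% = 46.7068% ≈ 46.7%.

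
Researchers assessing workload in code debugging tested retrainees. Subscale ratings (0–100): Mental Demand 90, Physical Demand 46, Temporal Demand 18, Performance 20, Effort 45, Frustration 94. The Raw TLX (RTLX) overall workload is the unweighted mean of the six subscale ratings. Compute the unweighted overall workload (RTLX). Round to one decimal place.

Sum of ratings = 90 + 46 + 18 + 20 + 45 + 94 = 313.
RTLX = 313 / 6 = 52.1667 ≈ 52.2.

52.2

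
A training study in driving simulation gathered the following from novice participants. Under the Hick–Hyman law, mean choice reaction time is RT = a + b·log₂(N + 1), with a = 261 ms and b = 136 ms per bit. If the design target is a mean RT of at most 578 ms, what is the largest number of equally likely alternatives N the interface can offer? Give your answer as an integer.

4

Set 261 + 136·log₂(N + 1) ≤ 578.
log₂(N + 1) ≤ (578 − 261) / 136 = 2.3309.
N + 1 ≤ 2^2.3309 = 5.0312.
N ≤ 4.0312, so the largest integer N is 4.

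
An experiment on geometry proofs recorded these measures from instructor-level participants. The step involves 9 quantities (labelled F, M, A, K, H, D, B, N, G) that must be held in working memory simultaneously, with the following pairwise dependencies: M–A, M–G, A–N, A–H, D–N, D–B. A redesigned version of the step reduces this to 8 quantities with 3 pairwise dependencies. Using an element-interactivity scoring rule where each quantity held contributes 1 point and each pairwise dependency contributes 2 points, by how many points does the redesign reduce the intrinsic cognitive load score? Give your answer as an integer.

Original: 9 × 1 + 6 × 2 = 9 + 12 = 21.
Redesigned: 8 × 1 + 3 × 2 = 8 + 6 = 14.
Reduction = 21 − 14 = 7.

7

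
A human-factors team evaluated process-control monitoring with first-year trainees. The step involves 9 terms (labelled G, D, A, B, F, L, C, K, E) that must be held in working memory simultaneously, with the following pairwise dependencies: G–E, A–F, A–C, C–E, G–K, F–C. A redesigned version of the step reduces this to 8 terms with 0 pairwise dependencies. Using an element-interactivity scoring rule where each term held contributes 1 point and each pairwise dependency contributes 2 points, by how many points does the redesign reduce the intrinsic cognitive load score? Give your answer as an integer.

13

Original: 9 × 1 + 6 × 2 = 9 + 12 = 21.
Redesigned: 8 × 1 + 0 × 2 = 8 + 0 = 8.
Reduction = 21 − 8 = 13.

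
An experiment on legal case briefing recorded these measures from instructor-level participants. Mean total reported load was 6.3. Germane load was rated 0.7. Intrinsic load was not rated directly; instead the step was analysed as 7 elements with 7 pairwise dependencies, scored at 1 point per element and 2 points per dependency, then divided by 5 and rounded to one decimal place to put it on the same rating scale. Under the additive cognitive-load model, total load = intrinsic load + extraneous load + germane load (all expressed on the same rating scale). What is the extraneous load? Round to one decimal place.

Intrinsic (element-interactivity): (7 × 1 + 7 × 2) / 5 = 21 / 5 = 4.2000 → 4.2.
extraneous load = total − intrinsic − germane
             = 6.3 − 4.2 − 0.7 = 1.4.

1.4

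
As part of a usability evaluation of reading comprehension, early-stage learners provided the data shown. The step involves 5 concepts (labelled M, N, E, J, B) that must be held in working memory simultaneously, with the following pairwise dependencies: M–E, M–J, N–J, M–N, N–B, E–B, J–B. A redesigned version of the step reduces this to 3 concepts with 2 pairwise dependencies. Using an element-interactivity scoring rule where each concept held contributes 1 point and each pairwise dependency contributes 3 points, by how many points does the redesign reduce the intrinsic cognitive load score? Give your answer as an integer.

Original: 5 × 1 + 7 × 3 = 5 + 21 = 26.
Redesigned: 3 × 1 + 2 × 3 = 3 + 6 = 9.
Reduction = 26 − 9 = 17.

17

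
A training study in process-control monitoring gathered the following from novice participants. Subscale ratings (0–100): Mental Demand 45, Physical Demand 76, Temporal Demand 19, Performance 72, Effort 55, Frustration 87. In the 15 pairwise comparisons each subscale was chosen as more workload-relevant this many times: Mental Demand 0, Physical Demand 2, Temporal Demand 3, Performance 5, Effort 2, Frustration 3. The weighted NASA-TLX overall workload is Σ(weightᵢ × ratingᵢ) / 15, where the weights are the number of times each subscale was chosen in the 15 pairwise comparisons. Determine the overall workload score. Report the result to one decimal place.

The tallies are the weights (they sum to 15).
Weighted sum = 0·45 + 2·76 + 3·19 + 5·72 + 2·55 + 3·87
            = 0 + 152 + 57 + 360 + 110 + 261 = 940.
Overall workload = 940 / 15 = 62.6667 ≈ 62.7.

62.7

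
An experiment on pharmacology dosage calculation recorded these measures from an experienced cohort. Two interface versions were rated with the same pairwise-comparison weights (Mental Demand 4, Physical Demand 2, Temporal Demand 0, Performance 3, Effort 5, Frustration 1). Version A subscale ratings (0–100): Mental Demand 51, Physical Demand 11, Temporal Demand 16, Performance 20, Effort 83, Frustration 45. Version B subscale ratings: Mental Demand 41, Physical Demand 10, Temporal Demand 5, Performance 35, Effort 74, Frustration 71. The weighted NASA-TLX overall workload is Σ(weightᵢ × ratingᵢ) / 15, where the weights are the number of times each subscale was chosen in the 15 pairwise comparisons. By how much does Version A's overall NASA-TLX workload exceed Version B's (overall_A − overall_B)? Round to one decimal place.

Version A weighted sum = 4·51 + 2·11 + 0·16 + 3·20 + 5·83 + 1·45 = 204 + 22 + 0 + 60 + 415 + 45 = 746; overall_A = 746/15 = 49.7333.
Version B weighted sum = 4·41 + 2·10 + 0·5 + 3·35 + 5·74 + 1·71 = 164 + 20 + 0 + 105 + 370 + 71 = 730; overall_B = 730/15 = 48.6667.
Difference = 49.7333 − 48.6667 = 1.0666 ≈ 1.1.

1.1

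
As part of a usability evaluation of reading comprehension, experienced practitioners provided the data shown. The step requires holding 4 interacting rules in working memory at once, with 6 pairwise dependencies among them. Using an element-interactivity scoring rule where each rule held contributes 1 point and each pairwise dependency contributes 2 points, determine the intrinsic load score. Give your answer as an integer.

Element contribution: 4 × 1 = 4.
Interaction contribution: 6 × 2 = 12.
Intrinsic load = 4 + 12 = 16.

16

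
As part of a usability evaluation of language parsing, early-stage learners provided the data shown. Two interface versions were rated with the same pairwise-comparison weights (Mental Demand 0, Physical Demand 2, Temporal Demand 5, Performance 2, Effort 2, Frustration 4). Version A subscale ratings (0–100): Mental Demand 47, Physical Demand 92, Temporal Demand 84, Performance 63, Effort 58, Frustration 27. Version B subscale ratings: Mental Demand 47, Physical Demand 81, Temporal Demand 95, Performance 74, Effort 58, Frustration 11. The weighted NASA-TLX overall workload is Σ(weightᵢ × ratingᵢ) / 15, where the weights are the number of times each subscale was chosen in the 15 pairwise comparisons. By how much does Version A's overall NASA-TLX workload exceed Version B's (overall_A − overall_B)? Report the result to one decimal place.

Version A weighted sum = 0·47 + 2·92 + 5·84 + 2·63 + 2·58 + 4·27 = 0 + 184 + 420 + 126 + 116 + 108 = 954; overall_A = 954/15 = 63.6000.
Version B weighted sum = 0·47 + 2·81 + 5·95 + 2·74 + 2·58 + 4·11 = 0 + 162 + 475 + 148 + 116 + 44 = 945; overall_B = 945/15 = 63.0000.
Difference = 63.6000 − 63.0000 = 0.6000 ≈ 0.6.

0.6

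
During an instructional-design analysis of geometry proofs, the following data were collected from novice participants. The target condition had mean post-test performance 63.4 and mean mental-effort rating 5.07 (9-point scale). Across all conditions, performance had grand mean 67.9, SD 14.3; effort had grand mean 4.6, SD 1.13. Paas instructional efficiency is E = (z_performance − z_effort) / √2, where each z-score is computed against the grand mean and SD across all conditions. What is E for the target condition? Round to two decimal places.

-0.52

z_performance = (63.4 − 67.9) / 14.3 = -4.5000 / 14.3 = -0.3147.
z_effort = (5.07 − 4.6) / 1.13 = 0.4700 / 1.13 = 0.4159.
z_P − z_E = -0.3147 − 0.4159 = -0.7306.
E = -0.7306 / √2 = -0.7306 / 1.41421 = -0.5166 ≈ -0.52.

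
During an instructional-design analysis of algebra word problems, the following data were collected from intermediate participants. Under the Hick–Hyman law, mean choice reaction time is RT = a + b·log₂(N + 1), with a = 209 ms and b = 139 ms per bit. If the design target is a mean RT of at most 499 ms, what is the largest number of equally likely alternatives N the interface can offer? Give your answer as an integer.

Set 209 + 139·log₂(N + 1) ≤ 499.
log₂(N + 1) ≤ (499 − 209) / 139 = 2.0863.
N + 1 ≤ 2^2.0863 = 4.2466.
N ≤ 3.2466, so the largest integer N is 3.

3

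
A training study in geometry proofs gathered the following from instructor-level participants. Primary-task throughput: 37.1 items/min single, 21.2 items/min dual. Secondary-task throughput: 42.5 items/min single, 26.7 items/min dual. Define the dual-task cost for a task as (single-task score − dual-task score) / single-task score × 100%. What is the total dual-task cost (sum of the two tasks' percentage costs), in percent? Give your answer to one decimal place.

Primary cost = (37.1 − 21.2) / 37.1 × 100% = 42.8571%.
Secondary cost = (42.5 − 26.7) / 42.5 × 100% = 37.1765%.
Total = 42.8571% + 37.1765% = 80.0336% ≈ 80.0%.

80.0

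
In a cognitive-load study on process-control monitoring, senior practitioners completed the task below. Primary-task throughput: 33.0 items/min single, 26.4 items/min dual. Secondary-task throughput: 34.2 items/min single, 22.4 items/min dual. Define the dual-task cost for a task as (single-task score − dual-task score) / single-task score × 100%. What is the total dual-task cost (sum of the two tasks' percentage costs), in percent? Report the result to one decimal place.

Primary cost = (33.0 − 26.4) / 33.0 × 100% = 20.0000%.
Secondary cost = (34.2 − 22.4) / 34.2 × 100% = 34.5029%.
Total = 20.0000% + 34.5029% = 54.5029% ≈ 54.5%.

54.5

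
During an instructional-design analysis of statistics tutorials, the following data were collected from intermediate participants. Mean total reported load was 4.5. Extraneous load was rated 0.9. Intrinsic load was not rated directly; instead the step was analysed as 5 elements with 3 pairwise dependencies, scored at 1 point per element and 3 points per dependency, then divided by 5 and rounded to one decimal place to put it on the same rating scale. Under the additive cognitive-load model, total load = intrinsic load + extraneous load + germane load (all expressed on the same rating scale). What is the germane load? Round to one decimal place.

0.8

Intrinsic (element-interactivity): (5 × 1 + 3 × 3) / 5 = 14 / 5 = 2.8000 → 2.8.
germane load = total − intrinsic − extraneous
             = 4.5 − 2.8 − 0.9 = 0.8.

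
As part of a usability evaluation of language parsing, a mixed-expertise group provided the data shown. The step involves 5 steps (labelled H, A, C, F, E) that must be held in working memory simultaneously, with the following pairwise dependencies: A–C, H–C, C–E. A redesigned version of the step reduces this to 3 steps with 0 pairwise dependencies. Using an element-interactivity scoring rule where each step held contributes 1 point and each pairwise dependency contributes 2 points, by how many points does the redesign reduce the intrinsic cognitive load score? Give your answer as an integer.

Original: 5 × 1 + 3 × 2 = 5 + 6 = 11.
Redesigned: 3 × 1 + 0 × 2 = 3 + 0 = 3.
Reduction = 11 − 3 = 8.

8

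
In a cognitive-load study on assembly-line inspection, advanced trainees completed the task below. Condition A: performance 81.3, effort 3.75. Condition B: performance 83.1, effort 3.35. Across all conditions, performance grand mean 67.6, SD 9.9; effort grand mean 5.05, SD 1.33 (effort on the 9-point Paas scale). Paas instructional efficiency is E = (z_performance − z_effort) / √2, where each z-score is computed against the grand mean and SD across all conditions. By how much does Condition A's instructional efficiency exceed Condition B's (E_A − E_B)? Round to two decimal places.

-0.34

Condition A: z_P = (81.3 − 67.6)/9.9 = 1.3838; z_E = (3.75 − 5.05)/1.33 = -0.9774; E_A = (1.3838 − (-0.9774))/√2 = 1.6696.
Condition B: z_P = (83.1 − 67.6)/9.9 = 1.5657; z_E = (3.35 − 5.05)/1.33 = -1.2782; E_B = (1.5657 − (-1.2782))/√2 = 2.0109.
E_A − E_B = 1.6696 − 2.0109 = -0.3413 ≈ -0.34.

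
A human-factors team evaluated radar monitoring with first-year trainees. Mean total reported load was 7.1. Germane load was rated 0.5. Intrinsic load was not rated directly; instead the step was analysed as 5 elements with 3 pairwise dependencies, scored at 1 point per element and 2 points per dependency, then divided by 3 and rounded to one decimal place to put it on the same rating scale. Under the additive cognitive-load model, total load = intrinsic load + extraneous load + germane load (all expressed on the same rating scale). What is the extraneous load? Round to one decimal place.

Intrinsic (element-interactivity): (5 × 1 + 3 × 2) / 3 = 11 / 3 = 3.6667 → 3.7.
extraneous load = total − intrinsic − germane
             = 7.1 − 3.7 − 0.5 = 2.9.

2.9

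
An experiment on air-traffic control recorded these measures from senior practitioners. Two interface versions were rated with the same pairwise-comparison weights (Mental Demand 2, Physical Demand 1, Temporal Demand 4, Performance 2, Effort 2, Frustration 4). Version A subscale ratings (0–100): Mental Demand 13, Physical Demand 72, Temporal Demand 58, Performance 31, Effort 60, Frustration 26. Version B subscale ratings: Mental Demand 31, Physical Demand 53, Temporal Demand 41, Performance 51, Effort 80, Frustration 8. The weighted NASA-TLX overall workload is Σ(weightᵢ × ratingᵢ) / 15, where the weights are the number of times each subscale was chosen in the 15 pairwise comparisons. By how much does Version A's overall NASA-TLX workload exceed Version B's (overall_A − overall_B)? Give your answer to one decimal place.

Version A weighted sum = 2·13 + 1·72 + 4·58 + 2·31 + 2·60 + 4·26 = 26 + 72 + 232 + 62 + 120 + 104 = 616; overall_A = 616/15 = 41.0667.
Version B weighted sum = 2·31 + 1·53 + 4·41 + 2·51 + 2·80 + 4·8 = 62 + 53 + 164 + 102 + 160 + 32 = 573; overall_B = 573/15 = 38.2000.
Difference = 41.0667 − 38.2000 = 2.8667 ≈ 2.9.

2.9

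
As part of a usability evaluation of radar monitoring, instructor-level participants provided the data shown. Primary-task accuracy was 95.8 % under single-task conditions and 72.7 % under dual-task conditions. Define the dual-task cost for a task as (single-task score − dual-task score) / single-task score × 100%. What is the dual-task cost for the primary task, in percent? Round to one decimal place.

24.1

Cost = (95.8 − 72.7) / 95.8 × 100%
     = 23.1000 / 95.8 × 100% = 24.1127%.
≈ 24.1%.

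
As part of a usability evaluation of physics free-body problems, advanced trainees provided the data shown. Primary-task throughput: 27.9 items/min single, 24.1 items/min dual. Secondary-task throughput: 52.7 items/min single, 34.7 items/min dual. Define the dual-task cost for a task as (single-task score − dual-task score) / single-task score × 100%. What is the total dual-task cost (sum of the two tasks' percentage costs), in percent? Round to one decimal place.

Primary cost = (27.9 − 24.1) / 27.9 × 100% = 13.6201%.
Secondary cost = (52.7 − 34.7) / 52.7 × 100% = 34.1556%.
Total = 13.6201% + 34.1556% = 47.7757% ≈ 47.8%.

47.8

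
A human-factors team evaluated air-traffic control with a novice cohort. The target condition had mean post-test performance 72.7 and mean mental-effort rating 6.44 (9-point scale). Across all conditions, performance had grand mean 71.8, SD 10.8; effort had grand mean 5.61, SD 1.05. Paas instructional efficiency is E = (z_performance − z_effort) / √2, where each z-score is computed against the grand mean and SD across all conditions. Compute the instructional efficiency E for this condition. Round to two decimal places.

-0.50

z_performance = (72.7 − 71.8) / 10.8 = 0.9000 / 10.8 = 0.0833.
z_effort = (6.44 − 5.61) / 1.05 = 0.8300 / 1.05 = 0.7905.
z_P − z_E = 0.0833 − 0.7905 = -0.7072.
E = -0.7072 / √2 = -0.7072 / 1.41421 = -0.5001 ≈ -0.50.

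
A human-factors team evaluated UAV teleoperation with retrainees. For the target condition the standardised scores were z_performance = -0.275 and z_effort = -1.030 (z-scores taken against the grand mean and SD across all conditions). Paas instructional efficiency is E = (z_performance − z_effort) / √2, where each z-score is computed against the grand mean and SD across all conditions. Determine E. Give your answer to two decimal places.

0.53

z_P − z_E = -0.275 − (-1.030) = 0.7550.
E = 0.7550 / √2 = 0.7550 / 1.41421 = 0.5339 ≈ 0.53.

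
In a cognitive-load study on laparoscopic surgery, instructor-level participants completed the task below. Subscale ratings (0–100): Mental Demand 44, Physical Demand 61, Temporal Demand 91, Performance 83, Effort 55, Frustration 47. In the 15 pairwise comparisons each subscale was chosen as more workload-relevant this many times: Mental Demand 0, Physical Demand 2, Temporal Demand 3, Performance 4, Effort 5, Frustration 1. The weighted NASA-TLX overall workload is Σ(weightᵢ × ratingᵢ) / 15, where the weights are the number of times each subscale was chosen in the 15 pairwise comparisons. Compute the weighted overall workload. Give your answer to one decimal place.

69.9

The tallies are the weights (they sum to 15).
Weighted sum = 0·44 + 2·61 + 3·91 + 4·83 + 5·55 + 1·47
            = 0 + 122 + 273 + 332 + 275 + 47 = 1049.
Overall workload = 1049 / 15 = 69.9333 ≈ 69.9.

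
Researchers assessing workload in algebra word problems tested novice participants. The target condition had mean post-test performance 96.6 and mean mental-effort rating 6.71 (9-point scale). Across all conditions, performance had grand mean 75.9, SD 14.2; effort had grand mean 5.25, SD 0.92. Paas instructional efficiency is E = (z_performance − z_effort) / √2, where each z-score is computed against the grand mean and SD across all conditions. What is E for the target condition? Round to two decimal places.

z_performance = (96.6 − 75.9) / 14.2 = 20.7000 / 14.2 = 1.4577.
z_effort = (6.71 − 5.25) / 0.92 = 1.4600 / 0.92 = 1.5870.
z_P − z_E = 1.4577 − 1.5870 = -0.1293.
E = -0.1293 / √2 = -0.1293 / 1.41421 = -0.0914 ≈ -0.09.

-0.09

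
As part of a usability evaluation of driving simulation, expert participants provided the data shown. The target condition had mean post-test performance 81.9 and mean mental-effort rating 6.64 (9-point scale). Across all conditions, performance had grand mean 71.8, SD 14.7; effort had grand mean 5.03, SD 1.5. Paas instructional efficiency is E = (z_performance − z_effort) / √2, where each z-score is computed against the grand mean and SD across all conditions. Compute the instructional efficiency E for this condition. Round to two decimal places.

-0.27

z_performance = (81.9 − 71.8) / 14.7 = 10.1000 / 14.7 = 0.6871.
z_effort = (6.64 − 5.03) / 1.5 = 1.6100 / 1.5 = 1.0733.
z_P − z_E = 0.6871 − 1.0733 = -0.3862.
E = -0.3862 / √2 = -0.3862 / 1.41421 = -0.2731 ≈ -0.27.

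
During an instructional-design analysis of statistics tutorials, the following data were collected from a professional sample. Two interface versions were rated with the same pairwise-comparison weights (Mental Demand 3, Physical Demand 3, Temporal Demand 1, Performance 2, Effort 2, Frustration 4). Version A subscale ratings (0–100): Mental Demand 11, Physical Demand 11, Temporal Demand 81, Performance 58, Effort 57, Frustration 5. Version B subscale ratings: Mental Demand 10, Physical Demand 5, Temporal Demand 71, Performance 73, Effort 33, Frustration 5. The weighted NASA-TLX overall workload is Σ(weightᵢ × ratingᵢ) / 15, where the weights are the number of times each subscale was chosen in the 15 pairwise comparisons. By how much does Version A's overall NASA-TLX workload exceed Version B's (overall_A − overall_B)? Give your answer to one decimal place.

Version A weighted sum = 3·11 + 3·11 + 1·81 + 2·58 + 2·57 + 4·5 = 33 + 33 + 81 + 116 + 114 + 20 = 397; overall_A = 397/15 = 26.4667.
Version B weighted sum = 3·10 + 3·5 + 1·71 + 2·73 + 2·33 + 4·5 = 30 + 15 + 71 + 146 + 66 + 20 = 348; overall_B = 348/15 = 23.2000.
Difference = 26.4667 − 23.2000 = 3.2667 ≈ 3.3.

3.3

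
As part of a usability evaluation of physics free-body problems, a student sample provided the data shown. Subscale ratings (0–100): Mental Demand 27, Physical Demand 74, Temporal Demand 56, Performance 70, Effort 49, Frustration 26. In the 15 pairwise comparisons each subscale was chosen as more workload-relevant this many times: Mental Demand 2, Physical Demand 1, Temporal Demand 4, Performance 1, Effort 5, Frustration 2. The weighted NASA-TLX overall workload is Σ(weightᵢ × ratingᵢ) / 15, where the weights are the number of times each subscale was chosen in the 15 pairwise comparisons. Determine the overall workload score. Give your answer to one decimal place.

The tallies are the weights (they sum to 15).
Weighted sum = 2·27 + 1·74 + 4·56 + 1·70 + 5·49 + 2·26
            = 54 + 74 + 224 + 70 + 245 + 52 = 719.
Overall workload = 719 / 15 = 47.9333 ≈ 47.9.

47.9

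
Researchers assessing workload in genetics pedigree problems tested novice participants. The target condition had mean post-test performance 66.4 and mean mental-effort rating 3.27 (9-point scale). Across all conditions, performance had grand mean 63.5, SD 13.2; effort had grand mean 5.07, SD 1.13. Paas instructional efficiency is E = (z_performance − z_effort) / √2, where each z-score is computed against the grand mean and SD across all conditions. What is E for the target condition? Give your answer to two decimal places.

z_performance = (66.4 − 63.5) / 13.2 = 2.9000 / 13.2 = 0.2197.
z_effort = (3.27 − 5.07) / 1.13 = -1.8000 / 1.13 = -1.5929.
z_P − z_E = 0.2197 − (-1.5929) = 1.8126.
E = 1.8126 / √2 = 1.8126 / 1.41421 = 1.2817 ≈ 1.28.

1.28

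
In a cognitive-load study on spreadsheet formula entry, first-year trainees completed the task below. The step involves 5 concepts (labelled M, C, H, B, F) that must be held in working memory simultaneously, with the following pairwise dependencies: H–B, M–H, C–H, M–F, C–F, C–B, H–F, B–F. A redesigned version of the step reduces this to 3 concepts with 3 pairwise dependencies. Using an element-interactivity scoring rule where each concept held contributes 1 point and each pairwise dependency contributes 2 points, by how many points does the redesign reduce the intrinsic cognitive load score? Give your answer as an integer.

Original: 5 × 1 + 8 × 2 = 5 + 16 = 21.
Redesigned: 3 × 1 + 3 × 2 = 3 + 6 = 9.
Reduction = 21 − 9 = 12.

12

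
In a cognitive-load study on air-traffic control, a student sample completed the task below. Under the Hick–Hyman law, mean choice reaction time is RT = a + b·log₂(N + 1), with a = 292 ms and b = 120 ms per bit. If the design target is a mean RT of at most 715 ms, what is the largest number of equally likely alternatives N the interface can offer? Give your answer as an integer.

10

Set 292 + 120·log₂(N + 1) ≤ 715.
log₂(N + 1) ≤ (715 − 292) / 120 = 3.5250.
N + 1 ≤ 2^3.5250 = 11.5115.
N ≤ 10.5115, so the largest integer N is 10.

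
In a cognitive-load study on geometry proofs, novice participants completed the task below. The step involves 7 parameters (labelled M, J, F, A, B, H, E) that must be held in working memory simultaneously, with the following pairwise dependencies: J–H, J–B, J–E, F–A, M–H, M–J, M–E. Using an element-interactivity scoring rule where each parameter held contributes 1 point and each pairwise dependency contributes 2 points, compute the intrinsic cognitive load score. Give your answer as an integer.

Count of parameters held simultaneously: 7.
Count of pairwise dependencies listed: 7.
Element contribution: 7 × 1 = 7.
Interaction contribution: 7 × 2 = 14.
Intrinsic load = 7 + 14 = 21.

21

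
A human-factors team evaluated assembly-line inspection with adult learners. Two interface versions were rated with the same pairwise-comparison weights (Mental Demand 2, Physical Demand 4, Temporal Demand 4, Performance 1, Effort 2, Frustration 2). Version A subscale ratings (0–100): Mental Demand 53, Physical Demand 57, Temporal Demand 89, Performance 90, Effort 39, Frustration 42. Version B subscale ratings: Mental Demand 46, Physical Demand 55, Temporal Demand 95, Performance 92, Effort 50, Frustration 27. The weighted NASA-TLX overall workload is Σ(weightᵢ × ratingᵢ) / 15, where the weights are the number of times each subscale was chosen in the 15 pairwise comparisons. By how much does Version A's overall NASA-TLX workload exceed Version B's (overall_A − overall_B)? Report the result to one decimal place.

Version A weighted sum = 2·53 + 4·57 + 4·89 + 1·90 + 2·39 + 2·42 = 106 + 228 + 356 + 90 + 78 + 84 = 942; overall_A = 942/15 = 62.8000.
Version B weighted sum = 2·46 + 4·55 + 4·95 + 1·92 + 2·50 + 2·27 = 92 + 220 + 380 + 92 + 100 + 54 = 938; overall_B = 938/15 = 62.5333.
Difference = 62.8000 − 62.5333 = 0.2667 ≈ 0.3.

0.3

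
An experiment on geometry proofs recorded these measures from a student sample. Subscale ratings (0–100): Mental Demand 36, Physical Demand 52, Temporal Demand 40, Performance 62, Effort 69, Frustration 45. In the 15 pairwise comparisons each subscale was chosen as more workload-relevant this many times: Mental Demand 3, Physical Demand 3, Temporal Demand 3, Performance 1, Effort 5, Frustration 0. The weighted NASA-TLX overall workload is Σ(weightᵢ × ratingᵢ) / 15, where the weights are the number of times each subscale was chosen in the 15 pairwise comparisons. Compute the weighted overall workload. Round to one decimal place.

The tallies are the weights (they sum to 15).
Weighted sum = 3·36 + 3·52 + 3·40 + 1·62 + 5·69 + 0·45
            = 108 + 156 + 120 + 62 + 345 + 0 = 791.
Overall workload = 791 / 15 = 52.7333 ≈ 52.7.

52.7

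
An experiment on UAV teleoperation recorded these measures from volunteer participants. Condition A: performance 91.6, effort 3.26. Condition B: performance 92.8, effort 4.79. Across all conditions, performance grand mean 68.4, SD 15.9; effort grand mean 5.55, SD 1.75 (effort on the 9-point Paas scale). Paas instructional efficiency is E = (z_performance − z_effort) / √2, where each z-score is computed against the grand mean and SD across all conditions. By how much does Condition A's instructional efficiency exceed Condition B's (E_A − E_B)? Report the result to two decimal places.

Condition A: z_P = (91.6 − 68.4)/15.9 = 1.4591; z_E = (3.26 − 5.55)/1.75 = -1.3086; E_A = (1.4591 − (-1.3086))/√2 = 1.9571.
Condition B: z_P = (92.8 − 68.4)/15.9 = 1.5346; z_E = (4.79 − 5.55)/1.75 = -0.4343; E_B = (1.5346 − (-0.4343))/√2 = 1.3922.
E_A − E_B = 1.9571 − 1.3922 = 0.5649 ≈ 0.56.

0.56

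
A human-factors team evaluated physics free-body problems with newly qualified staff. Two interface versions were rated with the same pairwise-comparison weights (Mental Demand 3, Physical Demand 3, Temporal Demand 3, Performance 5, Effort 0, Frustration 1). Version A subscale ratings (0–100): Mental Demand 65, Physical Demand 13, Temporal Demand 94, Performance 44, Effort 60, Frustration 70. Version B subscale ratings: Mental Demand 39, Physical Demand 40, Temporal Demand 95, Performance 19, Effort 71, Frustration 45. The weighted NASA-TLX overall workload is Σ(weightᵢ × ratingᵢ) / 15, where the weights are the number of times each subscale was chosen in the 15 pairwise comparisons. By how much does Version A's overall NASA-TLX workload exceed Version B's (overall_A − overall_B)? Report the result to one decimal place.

Version A weighted sum = 3·65 + 3·13 + 3·94 + 5·44 + 0·60 + 1·70 = 195 + 39 + 282 + 220 + 0 + 70 = 806; overall_A = 806/15 = 53.7333.
Version B weighted sum = 3·39 + 3·40 + 3·95 + 5·19 + 0·71 + 1·45 = 117 + 120 + 285 + 95 + 0 + 45 = 662; overall_B = 662/15 = 44.1333.
Difference = 53.7333 − 44.1333 = 9.6000 ≈ 9.6.

9.6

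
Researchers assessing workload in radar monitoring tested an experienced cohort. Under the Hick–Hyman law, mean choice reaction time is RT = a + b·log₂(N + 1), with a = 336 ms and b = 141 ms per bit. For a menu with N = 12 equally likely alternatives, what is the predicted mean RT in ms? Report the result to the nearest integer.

858

log₂(12 + 1) = log₂(13) = 3.7004.
RT = 336 + 141 × 3.7004 = 336 + 521.7564 = 857.7564 ms.
≈ 858 ms.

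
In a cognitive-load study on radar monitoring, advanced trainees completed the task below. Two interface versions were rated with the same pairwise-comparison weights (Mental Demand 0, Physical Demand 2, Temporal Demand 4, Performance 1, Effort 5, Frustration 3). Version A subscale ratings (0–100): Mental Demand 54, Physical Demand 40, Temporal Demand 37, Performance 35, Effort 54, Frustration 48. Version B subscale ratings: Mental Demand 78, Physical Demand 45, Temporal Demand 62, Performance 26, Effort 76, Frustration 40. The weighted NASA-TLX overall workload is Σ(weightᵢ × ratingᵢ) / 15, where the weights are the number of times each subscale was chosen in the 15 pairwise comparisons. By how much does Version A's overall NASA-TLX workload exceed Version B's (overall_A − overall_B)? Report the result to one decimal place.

-12.5

Version A weighted sum = 0·54 + 2·40 + 4·37 + 1·35 + 5·54 + 3·48 = 0 + 80 + 148 + 35 + 270 + 144 = 677; overall_A = 677/15 = 45.1333.
Version B weighted sum = 0·78 + 2·45 + 4·62 + 1·26 + 5·76 + 3·40 = 0 + 90 + 248 + 26 + 380 + 120 = 864; overall_B = 864/15 = 57.6000.
Difference = 45.1333 − 57.6000 = -12.4667 ≈ -12.5.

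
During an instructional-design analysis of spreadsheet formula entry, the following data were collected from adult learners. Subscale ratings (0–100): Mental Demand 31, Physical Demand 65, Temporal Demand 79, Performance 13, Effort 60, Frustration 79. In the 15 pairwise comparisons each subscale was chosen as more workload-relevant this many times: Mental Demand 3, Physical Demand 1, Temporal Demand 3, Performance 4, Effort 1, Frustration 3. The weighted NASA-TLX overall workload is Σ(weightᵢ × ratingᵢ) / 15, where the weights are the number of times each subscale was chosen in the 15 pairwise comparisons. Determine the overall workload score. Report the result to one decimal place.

49.6

The tallies are the weights (they sum to 15).
Weighted sum = 3·31 + 1·65 + 3·79 + 4·13 + 1·60 + 3·79
            = 93 + 65 + 237 + 52 + 60 + 237 = 744.
Overall workload = 744 / 15 = 49.6000 ≈ 49.6.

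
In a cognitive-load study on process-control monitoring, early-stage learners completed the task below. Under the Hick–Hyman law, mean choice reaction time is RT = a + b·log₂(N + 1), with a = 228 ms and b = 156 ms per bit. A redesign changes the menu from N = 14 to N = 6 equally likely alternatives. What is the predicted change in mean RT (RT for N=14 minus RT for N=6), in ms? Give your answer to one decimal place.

RT(14) = 228 + 156·log₂(15) = 228 + 156·3.9069 = 837.4764 ms.
RT(6) = 228 + 156·log₂(7) = 228 + 156·2.8074 = 665.9544 ms.
Difference = 837.4764 − 665.9544 = 171.5220 ≈ 171.5 ms.

171.5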